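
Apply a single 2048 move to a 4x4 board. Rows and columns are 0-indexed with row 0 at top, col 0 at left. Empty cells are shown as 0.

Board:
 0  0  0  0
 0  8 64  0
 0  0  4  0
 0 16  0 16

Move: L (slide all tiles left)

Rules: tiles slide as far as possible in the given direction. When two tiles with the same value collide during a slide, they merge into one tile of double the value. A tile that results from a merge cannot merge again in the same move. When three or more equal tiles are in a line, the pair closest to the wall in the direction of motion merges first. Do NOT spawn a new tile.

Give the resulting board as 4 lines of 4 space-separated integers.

Answer:  0  0  0  0
 8 64  0  0
 4  0  0  0
32  0  0  0

Derivation:
Slide left:
row 0: [0, 0, 0, 0] -> [0, 0, 0, 0]
row 1: [0, 8, 64, 0] -> [8, 64, 0, 0]
row 2: [0, 0, 4, 0] -> [4, 0, 0, 0]
row 3: [0, 16, 0, 16] -> [32, 0, 0, 0]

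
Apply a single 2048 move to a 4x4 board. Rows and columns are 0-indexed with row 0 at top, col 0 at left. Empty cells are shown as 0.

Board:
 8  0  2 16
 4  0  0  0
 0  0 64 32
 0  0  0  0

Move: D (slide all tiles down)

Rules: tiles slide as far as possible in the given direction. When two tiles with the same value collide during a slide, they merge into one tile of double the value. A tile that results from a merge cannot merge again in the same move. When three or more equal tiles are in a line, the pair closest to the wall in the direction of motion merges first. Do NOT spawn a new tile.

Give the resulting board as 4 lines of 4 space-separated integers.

Slide down:
col 0: [8, 4, 0, 0] -> [0, 0, 8, 4]
col 1: [0, 0, 0, 0] -> [0, 0, 0, 0]
col 2: [2, 0, 64, 0] -> [0, 0, 2, 64]
col 3: [16, 0, 32, 0] -> [0, 0, 16, 32]

Answer:  0  0  0  0
 0  0  0  0
 8  0  2 16
 4  0 64 32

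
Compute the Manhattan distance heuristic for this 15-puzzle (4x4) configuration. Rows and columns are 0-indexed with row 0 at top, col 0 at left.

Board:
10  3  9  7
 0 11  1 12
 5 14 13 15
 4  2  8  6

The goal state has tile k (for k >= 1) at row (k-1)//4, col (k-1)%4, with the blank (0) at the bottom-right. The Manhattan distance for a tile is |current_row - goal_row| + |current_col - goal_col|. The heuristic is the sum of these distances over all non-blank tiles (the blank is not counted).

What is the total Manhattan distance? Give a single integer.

Answer: 39

Derivation:
Tile 10: at (0,0), goal (2,1), distance |0-2|+|0-1| = 3
Tile 3: at (0,1), goal (0,2), distance |0-0|+|1-2| = 1
Tile 9: at (0,2), goal (2,0), distance |0-2|+|2-0| = 4
Tile 7: at (0,3), goal (1,2), distance |0-1|+|3-2| = 2
Tile 11: at (1,1), goal (2,2), distance |1-2|+|1-2| = 2
Tile 1: at (1,2), goal (0,0), distance |1-0|+|2-0| = 3
Tile 12: at (1,3), goal (2,3), distance |1-2|+|3-3| = 1
Tile 5: at (2,0), goal (1,0), distance |2-1|+|0-0| = 1
Tile 14: at (2,1), goal (3,1), distance |2-3|+|1-1| = 1
Tile 13: at (2,2), goal (3,0), distance |2-3|+|2-0| = 3
Tile 15: at (2,3), goal (3,2), distance |2-3|+|3-2| = 2
Tile 4: at (3,0), goal (0,3), distance |3-0|+|0-3| = 6
Tile 2: at (3,1), goal (0,1), distance |3-0|+|1-1| = 3
Tile 8: at (3,2), goal (1,3), distance |3-1|+|2-3| = 3
Tile 6: at (3,3), goal (1,1), distance |3-1|+|3-1| = 4
Sum: 3 + 1 + 4 + 2 + 2 + 3 + 1 + 1 + 1 + 3 + 2 + 6 + 3 + 3 + 4 = 39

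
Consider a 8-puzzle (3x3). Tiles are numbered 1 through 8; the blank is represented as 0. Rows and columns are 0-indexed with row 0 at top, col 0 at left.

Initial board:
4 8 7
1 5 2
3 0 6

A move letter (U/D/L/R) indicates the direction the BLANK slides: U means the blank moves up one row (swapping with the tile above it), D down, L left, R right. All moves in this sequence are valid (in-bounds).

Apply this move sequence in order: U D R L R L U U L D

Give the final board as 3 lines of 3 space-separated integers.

Answer: 1 4 7
0 8 2
3 5 6

Derivation:
After move 1 (U):
4 8 7
1 0 2
3 5 6

After move 2 (D):
4 8 7
1 5 2
3 0 6

After move 3 (R):
4 8 7
1 5 2
3 6 0

After move 4 (L):
4 8 7
1 5 2
3 0 6

After move 5 (R):
4 8 7
1 5 2
3 6 0

After move 6 (L):
4 8 7
1 5 2
3 0 6

After move 7 (U):
4 8 7
1 0 2
3 5 6

After move 8 (U):
4 0 7
1 8 2
3 5 6

After move 9 (L):
0 4 7
1 8 2
3 5 6

After move 10 (D):
1 4 7
0 8 2
3 5 6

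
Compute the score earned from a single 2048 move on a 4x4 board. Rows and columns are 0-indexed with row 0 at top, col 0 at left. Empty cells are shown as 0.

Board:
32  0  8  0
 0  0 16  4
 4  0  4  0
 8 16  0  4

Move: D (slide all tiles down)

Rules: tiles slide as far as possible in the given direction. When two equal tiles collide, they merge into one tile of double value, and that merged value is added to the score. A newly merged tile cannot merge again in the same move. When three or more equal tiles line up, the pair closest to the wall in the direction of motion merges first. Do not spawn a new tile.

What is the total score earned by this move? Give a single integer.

Answer: 8

Derivation:
Slide down:
col 0: [32, 0, 4, 8] -> [0, 32, 4, 8]  score +0 (running 0)
col 1: [0, 0, 0, 16] -> [0, 0, 0, 16]  score +0 (running 0)
col 2: [8, 16, 4, 0] -> [0, 8, 16, 4]  score +0 (running 0)
col 3: [0, 4, 0, 4] -> [0, 0, 0, 8]  score +8 (running 8)
Board after move:
 0  0  0  0
32  0  8  0
 4  0 16  0
 8 16  4  8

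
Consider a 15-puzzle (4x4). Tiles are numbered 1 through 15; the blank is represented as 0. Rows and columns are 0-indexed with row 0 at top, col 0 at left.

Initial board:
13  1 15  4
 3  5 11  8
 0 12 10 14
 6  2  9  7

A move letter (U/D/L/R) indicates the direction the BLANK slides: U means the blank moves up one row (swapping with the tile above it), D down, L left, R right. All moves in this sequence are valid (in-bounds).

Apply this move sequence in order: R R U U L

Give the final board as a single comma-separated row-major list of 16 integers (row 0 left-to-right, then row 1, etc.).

Answer: 13, 0, 1, 4, 3, 5, 15, 8, 12, 10, 11, 14, 6, 2, 9, 7

Derivation:
After move 1 (R):
13  1 15  4
 3  5 11  8
12  0 10 14
 6  2  9  7

After move 2 (R):
13  1 15  4
 3  5 11  8
12 10  0 14
 6  2  9  7

After move 3 (U):
13  1 15  4
 3  5  0  8
12 10 11 14
 6  2  9  7

After move 4 (U):
13  1  0  4
 3  5 15  8
12 10 11 14
 6  2  9  7

After move 5 (L):
13  0  1  4
 3  5 15  8
12 10 11 14
 6  2  9  7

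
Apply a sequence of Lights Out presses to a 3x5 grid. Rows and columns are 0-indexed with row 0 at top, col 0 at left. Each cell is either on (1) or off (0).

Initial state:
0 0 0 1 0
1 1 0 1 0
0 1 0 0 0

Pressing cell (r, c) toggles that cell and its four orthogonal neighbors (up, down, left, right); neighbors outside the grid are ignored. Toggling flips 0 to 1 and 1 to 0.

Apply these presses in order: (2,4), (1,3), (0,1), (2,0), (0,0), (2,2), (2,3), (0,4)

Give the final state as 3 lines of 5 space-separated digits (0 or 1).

After press 1 at (2,4):
0 0 0 1 0
1 1 0 1 1
0 1 0 1 1

After press 2 at (1,3):
0 0 0 0 0
1 1 1 0 0
0 1 0 0 1

After press 3 at (0,1):
1 1 1 0 0
1 0 1 0 0
0 1 0 0 1

After press 4 at (2,0):
1 1 1 0 0
0 0 1 0 0
1 0 0 0 1

After press 5 at (0,0):
0 0 1 0 0
1 0 1 0 0
1 0 0 0 1

After press 6 at (2,2):
0 0 1 0 0
1 0 0 0 0
1 1 1 1 1

After press 7 at (2,3):
0 0 1 0 0
1 0 0 1 0
1 1 0 0 0

After press 8 at (0,4):
0 0 1 1 1
1 0 0 1 1
1 1 0 0 0

Answer: 0 0 1 1 1
1 0 0 1 1
1 1 0 0 0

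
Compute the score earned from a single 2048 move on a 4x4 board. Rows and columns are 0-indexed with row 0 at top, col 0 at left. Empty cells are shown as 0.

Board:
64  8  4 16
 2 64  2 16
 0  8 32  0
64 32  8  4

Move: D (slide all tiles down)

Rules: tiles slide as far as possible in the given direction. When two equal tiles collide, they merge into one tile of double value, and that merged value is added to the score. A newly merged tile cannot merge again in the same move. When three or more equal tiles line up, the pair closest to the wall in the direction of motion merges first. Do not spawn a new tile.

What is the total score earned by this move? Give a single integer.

Slide down:
col 0: [64, 2, 0, 64] -> [0, 64, 2, 64]  score +0 (running 0)
col 1: [8, 64, 8, 32] -> [8, 64, 8, 32]  score +0 (running 0)
col 2: [4, 2, 32, 8] -> [4, 2, 32, 8]  score +0 (running 0)
col 3: [16, 16, 0, 4] -> [0, 0, 32, 4]  score +32 (running 32)
Board after move:
 0  8  4  0
64 64  2  0
 2  8 32 32
64 32  8  4

Answer: 32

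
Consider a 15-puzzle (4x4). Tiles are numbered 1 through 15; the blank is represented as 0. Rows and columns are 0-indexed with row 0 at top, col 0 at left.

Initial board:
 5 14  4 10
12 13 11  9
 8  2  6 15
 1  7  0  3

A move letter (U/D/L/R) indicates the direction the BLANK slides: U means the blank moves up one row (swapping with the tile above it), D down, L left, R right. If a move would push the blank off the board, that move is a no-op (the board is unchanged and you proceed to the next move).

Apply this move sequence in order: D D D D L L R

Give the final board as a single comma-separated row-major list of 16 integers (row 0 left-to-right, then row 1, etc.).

After move 1 (D):
 5 14  4 10
12 13 11  9
 8  2  6 15
 1  7  0  3

After move 2 (D):
 5 14  4 10
12 13 11  9
 8  2  6 15
 1  7  0  3

After move 3 (D):
 5 14  4 10
12 13 11  9
 8  2  6 15
 1  7  0  3

After move 4 (D):
 5 14  4 10
12 13 11  9
 8  2  6 15
 1  7  0  3

After move 5 (L):
 5 14  4 10
12 13 11  9
 8  2  6 15
 1  0  7  3

After move 6 (L):
 5 14  4 10
12 13 11  9
 8  2  6 15
 0  1  7  3

After move 7 (R):
 5 14  4 10
12 13 11  9
 8  2  6 15
 1  0  7  3

Answer: 5, 14, 4, 10, 12, 13, 11, 9, 8, 2, 6, 15, 1, 0, 7, 3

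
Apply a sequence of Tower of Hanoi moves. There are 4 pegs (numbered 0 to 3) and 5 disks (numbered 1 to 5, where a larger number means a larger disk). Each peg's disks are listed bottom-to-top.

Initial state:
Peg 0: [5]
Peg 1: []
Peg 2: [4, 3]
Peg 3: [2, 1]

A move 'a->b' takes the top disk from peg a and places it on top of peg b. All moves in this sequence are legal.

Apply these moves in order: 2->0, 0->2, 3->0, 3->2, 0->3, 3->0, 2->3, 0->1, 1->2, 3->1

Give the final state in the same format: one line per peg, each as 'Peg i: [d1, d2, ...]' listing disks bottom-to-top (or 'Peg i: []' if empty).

After move 1 (2->0):
Peg 0: [5, 3]
Peg 1: []
Peg 2: [4]
Peg 3: [2, 1]

After move 2 (0->2):
Peg 0: [5]
Peg 1: []
Peg 2: [4, 3]
Peg 3: [2, 1]

After move 3 (3->0):
Peg 0: [5, 1]
Peg 1: []
Peg 2: [4, 3]
Peg 3: [2]

After move 4 (3->2):
Peg 0: [5, 1]
Peg 1: []
Peg 2: [4, 3, 2]
Peg 3: []

After move 5 (0->3):
Peg 0: [5]
Peg 1: []
Peg 2: [4, 3, 2]
Peg 3: [1]

After move 6 (3->0):
Peg 0: [5, 1]
Peg 1: []
Peg 2: [4, 3, 2]
Peg 3: []

After move 7 (2->3):
Peg 0: [5, 1]
Peg 1: []
Peg 2: [4, 3]
Peg 3: [2]

After move 8 (0->1):
Peg 0: [5]
Peg 1: [1]
Peg 2: [4, 3]
Peg 3: [2]

After move 9 (1->2):
Peg 0: [5]
Peg 1: []
Peg 2: [4, 3, 1]
Peg 3: [2]

After move 10 (3->1):
Peg 0: [5]
Peg 1: [2]
Peg 2: [4, 3, 1]
Peg 3: []

Answer: Peg 0: [5]
Peg 1: [2]
Peg 2: [4, 3, 1]
Peg 3: []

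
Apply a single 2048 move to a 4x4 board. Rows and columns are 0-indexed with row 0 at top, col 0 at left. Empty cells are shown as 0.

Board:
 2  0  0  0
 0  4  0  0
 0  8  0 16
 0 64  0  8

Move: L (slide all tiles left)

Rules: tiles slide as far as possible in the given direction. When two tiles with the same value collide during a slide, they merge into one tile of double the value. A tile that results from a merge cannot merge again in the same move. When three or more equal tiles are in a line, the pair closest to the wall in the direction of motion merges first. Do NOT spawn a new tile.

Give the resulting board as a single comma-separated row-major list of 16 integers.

Slide left:
row 0: [2, 0, 0, 0] -> [2, 0, 0, 0]
row 1: [0, 4, 0, 0] -> [4, 0, 0, 0]
row 2: [0, 8, 0, 16] -> [8, 16, 0, 0]
row 3: [0, 64, 0, 8] -> [64, 8, 0, 0]

Answer: 2, 0, 0, 0, 4, 0, 0, 0, 8, 16, 0, 0, 64, 8, 0, 0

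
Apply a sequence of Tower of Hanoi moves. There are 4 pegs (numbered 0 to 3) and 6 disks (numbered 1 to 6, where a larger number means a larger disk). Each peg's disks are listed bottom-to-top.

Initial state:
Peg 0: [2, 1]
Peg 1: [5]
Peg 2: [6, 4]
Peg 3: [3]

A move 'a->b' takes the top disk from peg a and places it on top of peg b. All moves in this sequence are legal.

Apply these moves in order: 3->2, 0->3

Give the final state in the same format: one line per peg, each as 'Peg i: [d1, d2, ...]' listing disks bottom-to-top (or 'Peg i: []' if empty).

After move 1 (3->2):
Peg 0: [2, 1]
Peg 1: [5]
Peg 2: [6, 4, 3]
Peg 3: []

After move 2 (0->3):
Peg 0: [2]
Peg 1: [5]
Peg 2: [6, 4, 3]
Peg 3: [1]

Answer: Peg 0: [2]
Peg 1: [5]
Peg 2: [6, 4, 3]
Peg 3: [1]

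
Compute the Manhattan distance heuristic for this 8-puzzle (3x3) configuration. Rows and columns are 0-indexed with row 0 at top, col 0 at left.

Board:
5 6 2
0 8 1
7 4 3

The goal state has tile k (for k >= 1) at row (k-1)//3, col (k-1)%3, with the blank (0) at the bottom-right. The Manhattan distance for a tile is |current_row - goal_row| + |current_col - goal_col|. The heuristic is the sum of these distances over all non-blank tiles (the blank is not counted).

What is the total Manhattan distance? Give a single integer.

Answer: 13

Derivation:
Tile 5: (0,0)->(1,1) = 2
Tile 6: (0,1)->(1,2) = 2
Tile 2: (0,2)->(0,1) = 1
Tile 8: (1,1)->(2,1) = 1
Tile 1: (1,2)->(0,0) = 3
Tile 7: (2,0)->(2,0) = 0
Tile 4: (2,1)->(1,0) = 2
Tile 3: (2,2)->(0,2) = 2
Sum: 2 + 2 + 1 + 1 + 3 + 0 + 2 + 2 = 13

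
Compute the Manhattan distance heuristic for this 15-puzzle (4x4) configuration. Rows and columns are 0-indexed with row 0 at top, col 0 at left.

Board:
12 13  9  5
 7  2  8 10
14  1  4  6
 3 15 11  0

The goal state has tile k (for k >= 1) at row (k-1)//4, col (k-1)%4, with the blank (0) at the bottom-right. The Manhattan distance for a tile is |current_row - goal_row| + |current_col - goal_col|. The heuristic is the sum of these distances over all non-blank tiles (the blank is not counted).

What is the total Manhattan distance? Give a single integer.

Tile 12: at (0,0), goal (2,3), distance |0-2|+|0-3| = 5
Tile 13: at (0,1), goal (3,0), distance |0-3|+|1-0| = 4
Tile 9: at (0,2), goal (2,0), distance |0-2|+|2-0| = 4
Tile 5: at (0,3), goal (1,0), distance |0-1|+|3-0| = 4
Tile 7: at (1,0), goal (1,2), distance |1-1|+|0-2| = 2
Tile 2: at (1,1), goal (0,1), distance |1-0|+|1-1| = 1
Tile 8: at (1,2), goal (1,3), distance |1-1|+|2-3| = 1
Tile 10: at (1,3), goal (2,1), distance |1-2|+|3-1| = 3
Tile 14: at (2,0), goal (3,1), distance |2-3|+|0-1| = 2
Tile 1: at (2,1), goal (0,0), distance |2-0|+|1-0| = 3
Tile 4: at (2,2), goal (0,3), distance |2-0|+|2-3| = 3
Tile 6: at (2,3), goal (1,1), distance |2-1|+|3-1| = 3
Tile 3: at (3,0), goal (0,2), distance |3-0|+|0-2| = 5
Tile 15: at (3,1), goal (3,2), distance |3-3|+|1-2| = 1
Tile 11: at (3,2), goal (2,2), distance |3-2|+|2-2| = 1
Sum: 5 + 4 + 4 + 4 + 2 + 1 + 1 + 3 + 2 + 3 + 3 + 3 + 5 + 1 + 1 = 42

Answer: 42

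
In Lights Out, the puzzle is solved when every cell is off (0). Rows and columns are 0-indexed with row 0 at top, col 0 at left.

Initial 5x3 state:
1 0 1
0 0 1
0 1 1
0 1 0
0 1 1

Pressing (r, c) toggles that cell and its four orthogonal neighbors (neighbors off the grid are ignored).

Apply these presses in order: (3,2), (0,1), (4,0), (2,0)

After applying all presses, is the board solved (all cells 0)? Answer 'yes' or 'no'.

Answer: no

Derivation:
After press 1 at (3,2):
1 0 1
0 0 1
0 1 0
0 0 1
0 1 0

After press 2 at (0,1):
0 1 0
0 1 1
0 1 0
0 0 1
0 1 0

After press 3 at (4,0):
0 1 0
0 1 1
0 1 0
1 0 1
1 0 0

After press 4 at (2,0):
0 1 0
1 1 1
1 0 0
0 0 1
1 0 0

Lights still on: 7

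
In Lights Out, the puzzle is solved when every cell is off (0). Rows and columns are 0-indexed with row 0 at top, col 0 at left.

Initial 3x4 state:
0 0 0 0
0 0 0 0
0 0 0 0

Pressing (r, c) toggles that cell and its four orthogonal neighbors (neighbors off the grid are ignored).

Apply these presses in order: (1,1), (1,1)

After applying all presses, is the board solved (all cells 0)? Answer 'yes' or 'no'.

Answer: yes

Derivation:
After press 1 at (1,1):
0 1 0 0
1 1 1 0
0 1 0 0

After press 2 at (1,1):
0 0 0 0
0 0 0 0
0 0 0 0

Lights still on: 0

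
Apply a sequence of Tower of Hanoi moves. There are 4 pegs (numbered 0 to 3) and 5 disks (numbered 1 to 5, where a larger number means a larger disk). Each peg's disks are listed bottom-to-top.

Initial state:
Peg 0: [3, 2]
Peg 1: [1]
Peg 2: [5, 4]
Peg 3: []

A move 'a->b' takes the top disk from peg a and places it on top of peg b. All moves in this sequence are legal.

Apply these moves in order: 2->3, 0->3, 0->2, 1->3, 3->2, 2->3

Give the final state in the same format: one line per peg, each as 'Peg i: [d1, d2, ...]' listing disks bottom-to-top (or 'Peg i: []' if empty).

Answer: Peg 0: []
Peg 1: []
Peg 2: [5, 3]
Peg 3: [4, 2, 1]

Derivation:
After move 1 (2->3):
Peg 0: [3, 2]
Peg 1: [1]
Peg 2: [5]
Peg 3: [4]

After move 2 (0->3):
Peg 0: [3]
Peg 1: [1]
Peg 2: [5]
Peg 3: [4, 2]

After move 3 (0->2):
Peg 0: []
Peg 1: [1]
Peg 2: [5, 3]
Peg 3: [4, 2]

After move 4 (1->3):
Peg 0: []
Peg 1: []
Peg 2: [5, 3]
Peg 3: [4, 2, 1]

After move 5 (3->2):
Peg 0: []
Peg 1: []
Peg 2: [5, 3, 1]
Peg 3: [4, 2]

After move 6 (2->3):
Peg 0: []
Peg 1: []
Peg 2: [5, 3]
Peg 3: [4, 2, 1]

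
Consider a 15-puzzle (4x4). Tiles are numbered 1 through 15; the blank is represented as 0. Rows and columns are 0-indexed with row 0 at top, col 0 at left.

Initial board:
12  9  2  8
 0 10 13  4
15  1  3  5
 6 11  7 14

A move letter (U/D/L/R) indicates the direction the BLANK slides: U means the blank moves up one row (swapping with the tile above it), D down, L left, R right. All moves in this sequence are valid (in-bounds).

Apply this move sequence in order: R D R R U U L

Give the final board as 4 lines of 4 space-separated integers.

After move 1 (R):
12  9  2  8
10  0 13  4
15  1  3  5
 6 11  7 14

After move 2 (D):
12  9  2  8
10  1 13  4
15  0  3  5
 6 11  7 14

After move 3 (R):
12  9  2  8
10  1 13  4
15  3  0  5
 6 11  7 14

After move 4 (R):
12  9  2  8
10  1 13  4
15  3  5  0
 6 11  7 14

After move 5 (U):
12  9  2  8
10  1 13  0
15  3  5  4
 6 11  7 14

After move 6 (U):
12  9  2  0
10  1 13  8
15  3  5  4
 6 11  7 14

After move 7 (L):
12  9  0  2
10  1 13  8
15  3  5  4
 6 11  7 14

Answer: 12  9  0  2
10  1 13  8
15  3  5  4
 6 11  7 14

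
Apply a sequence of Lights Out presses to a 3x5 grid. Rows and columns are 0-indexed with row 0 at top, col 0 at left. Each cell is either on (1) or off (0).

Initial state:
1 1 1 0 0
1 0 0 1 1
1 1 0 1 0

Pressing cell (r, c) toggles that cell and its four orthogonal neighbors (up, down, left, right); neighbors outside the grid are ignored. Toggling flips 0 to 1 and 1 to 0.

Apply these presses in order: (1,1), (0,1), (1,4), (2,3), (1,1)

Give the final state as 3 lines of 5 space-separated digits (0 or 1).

After press 1 at (1,1):
1 0 1 0 0
0 1 1 1 1
1 0 0 1 0

After press 2 at (0,1):
0 1 0 0 0
0 0 1 1 1
1 0 0 1 0

After press 3 at (1,4):
0 1 0 0 1
0 0 1 0 0
1 0 0 1 1

After press 4 at (2,3):
0 1 0 0 1
0 0 1 1 0
1 0 1 0 0

After press 5 at (1,1):
0 0 0 0 1
1 1 0 1 0
1 1 1 0 0

Answer: 0 0 0 0 1
1 1 0 1 0
1 1 1 0 0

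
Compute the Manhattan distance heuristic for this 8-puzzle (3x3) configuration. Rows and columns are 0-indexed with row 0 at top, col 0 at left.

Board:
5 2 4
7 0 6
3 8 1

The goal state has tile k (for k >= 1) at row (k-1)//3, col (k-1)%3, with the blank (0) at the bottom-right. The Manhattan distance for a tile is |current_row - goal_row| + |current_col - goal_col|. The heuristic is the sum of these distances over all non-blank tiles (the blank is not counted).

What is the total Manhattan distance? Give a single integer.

Answer: 14

Derivation:
Tile 5: at (0,0), goal (1,1), distance |0-1|+|0-1| = 2
Tile 2: at (0,1), goal (0,1), distance |0-0|+|1-1| = 0
Tile 4: at (0,2), goal (1,0), distance |0-1|+|2-0| = 3
Tile 7: at (1,0), goal (2,0), distance |1-2|+|0-0| = 1
Tile 6: at (1,2), goal (1,2), distance |1-1|+|2-2| = 0
Tile 3: at (2,0), goal (0,2), distance |2-0|+|0-2| = 4
Tile 8: at (2,1), goal (2,1), distance |2-2|+|1-1| = 0
Tile 1: at (2,2), goal (0,0), distance |2-0|+|2-0| = 4
Sum: 2 + 0 + 3 + 1 + 0 + 4 + 0 + 4 = 14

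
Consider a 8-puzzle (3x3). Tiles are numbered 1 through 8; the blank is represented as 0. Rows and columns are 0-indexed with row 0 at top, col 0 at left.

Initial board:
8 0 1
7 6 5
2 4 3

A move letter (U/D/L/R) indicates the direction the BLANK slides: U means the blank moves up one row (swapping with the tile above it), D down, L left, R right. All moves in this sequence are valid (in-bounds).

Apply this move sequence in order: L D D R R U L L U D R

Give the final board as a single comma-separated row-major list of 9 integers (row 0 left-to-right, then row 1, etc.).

Answer: 7, 8, 1, 2, 0, 6, 4, 3, 5

Derivation:
After move 1 (L):
0 8 1
7 6 5
2 4 3

After move 2 (D):
7 8 1
0 6 5
2 4 3

After move 3 (D):
7 8 1
2 6 5
0 4 3

After move 4 (R):
7 8 1
2 6 5
4 0 3

After move 5 (R):
7 8 1
2 6 5
4 3 0

After move 6 (U):
7 8 1
2 6 0
4 3 5

After move 7 (L):
7 8 1
2 0 6
4 3 5

After move 8 (L):
7 8 1
0 2 6
4 3 5

After move 9 (U):
0 8 1
7 2 6
4 3 5

After move 10 (D):
7 8 1
0 2 6
4 3 5

After move 11 (R):
7 8 1
2 0 6
4 3 5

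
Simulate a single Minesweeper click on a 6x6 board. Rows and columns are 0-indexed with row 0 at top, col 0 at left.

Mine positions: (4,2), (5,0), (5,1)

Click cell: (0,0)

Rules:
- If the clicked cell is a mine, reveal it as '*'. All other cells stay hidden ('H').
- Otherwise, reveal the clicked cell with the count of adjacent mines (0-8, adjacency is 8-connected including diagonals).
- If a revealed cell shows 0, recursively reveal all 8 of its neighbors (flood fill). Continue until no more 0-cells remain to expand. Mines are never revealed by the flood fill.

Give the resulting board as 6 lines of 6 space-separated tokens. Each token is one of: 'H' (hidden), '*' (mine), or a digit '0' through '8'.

0 0 0 0 0 0
0 0 0 0 0 0
0 0 0 0 0 0
0 1 1 1 0 0
2 3 H 1 0 0
H H H 1 0 0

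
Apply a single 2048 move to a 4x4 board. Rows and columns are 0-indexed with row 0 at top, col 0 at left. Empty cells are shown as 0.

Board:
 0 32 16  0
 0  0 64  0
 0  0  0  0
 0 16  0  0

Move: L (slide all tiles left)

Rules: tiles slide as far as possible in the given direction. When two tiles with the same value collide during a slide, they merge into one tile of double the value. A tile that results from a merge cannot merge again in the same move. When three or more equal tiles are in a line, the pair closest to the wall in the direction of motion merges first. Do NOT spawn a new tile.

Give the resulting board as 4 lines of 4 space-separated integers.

Answer: 32 16  0  0
64  0  0  0
 0  0  0  0
16  0  0  0

Derivation:
Slide left:
row 0: [0, 32, 16, 0] -> [32, 16, 0, 0]
row 1: [0, 0, 64, 0] -> [64, 0, 0, 0]
row 2: [0, 0, 0, 0] -> [0, 0, 0, 0]
row 3: [0, 16, 0, 0] -> [16, 0, 0, 0]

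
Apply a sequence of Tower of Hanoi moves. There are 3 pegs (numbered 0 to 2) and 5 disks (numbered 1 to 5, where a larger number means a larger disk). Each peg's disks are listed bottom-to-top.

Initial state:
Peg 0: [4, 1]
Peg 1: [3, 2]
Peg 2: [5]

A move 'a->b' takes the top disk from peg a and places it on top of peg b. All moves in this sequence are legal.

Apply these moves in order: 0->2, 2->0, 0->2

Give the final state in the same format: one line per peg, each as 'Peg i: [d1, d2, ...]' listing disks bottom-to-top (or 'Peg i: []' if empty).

Answer: Peg 0: [4]
Peg 1: [3, 2]
Peg 2: [5, 1]

Derivation:
After move 1 (0->2):
Peg 0: [4]
Peg 1: [3, 2]
Peg 2: [5, 1]

After move 2 (2->0):
Peg 0: [4, 1]
Peg 1: [3, 2]
Peg 2: [5]

After move 3 (0->2):
Peg 0: [4]
Peg 1: [3, 2]
Peg 2: [5, 1]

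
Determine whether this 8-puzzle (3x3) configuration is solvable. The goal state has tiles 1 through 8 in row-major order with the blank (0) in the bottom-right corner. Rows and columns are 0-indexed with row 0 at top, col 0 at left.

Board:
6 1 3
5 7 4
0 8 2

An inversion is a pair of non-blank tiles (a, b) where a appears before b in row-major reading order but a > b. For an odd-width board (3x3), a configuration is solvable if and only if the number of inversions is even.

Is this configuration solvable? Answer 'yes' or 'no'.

Inversions (pairs i<j in row-major order where tile[i] > tile[j] > 0): 12
12 is even, so the puzzle is solvable.

Answer: yes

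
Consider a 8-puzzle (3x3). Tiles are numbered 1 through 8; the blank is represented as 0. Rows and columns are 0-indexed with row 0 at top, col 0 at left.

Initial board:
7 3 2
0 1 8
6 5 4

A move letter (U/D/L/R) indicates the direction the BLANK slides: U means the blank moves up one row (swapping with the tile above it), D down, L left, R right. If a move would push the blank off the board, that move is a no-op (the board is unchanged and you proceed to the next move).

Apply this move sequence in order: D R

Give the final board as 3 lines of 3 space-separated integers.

After move 1 (D):
7 3 2
6 1 8
0 5 4

After move 2 (R):
7 3 2
6 1 8
5 0 4

Answer: 7 3 2
6 1 8
5 0 4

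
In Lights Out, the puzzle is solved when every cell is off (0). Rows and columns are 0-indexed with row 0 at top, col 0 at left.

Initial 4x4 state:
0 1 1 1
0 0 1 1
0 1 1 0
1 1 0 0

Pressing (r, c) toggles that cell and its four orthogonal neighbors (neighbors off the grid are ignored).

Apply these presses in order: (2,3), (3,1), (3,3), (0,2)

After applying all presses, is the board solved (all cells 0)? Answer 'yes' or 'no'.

After press 1 at (2,3):
0 1 1 1
0 0 1 0
0 1 0 1
1 1 0 1

After press 2 at (3,1):
0 1 1 1
0 0 1 0
0 0 0 1
0 0 1 1

After press 3 at (3,3):
0 1 1 1
0 0 1 0
0 0 0 0
0 0 0 0

After press 4 at (0,2):
0 0 0 0
0 0 0 0
0 0 0 0
0 0 0 0

Lights still on: 0

Answer: yes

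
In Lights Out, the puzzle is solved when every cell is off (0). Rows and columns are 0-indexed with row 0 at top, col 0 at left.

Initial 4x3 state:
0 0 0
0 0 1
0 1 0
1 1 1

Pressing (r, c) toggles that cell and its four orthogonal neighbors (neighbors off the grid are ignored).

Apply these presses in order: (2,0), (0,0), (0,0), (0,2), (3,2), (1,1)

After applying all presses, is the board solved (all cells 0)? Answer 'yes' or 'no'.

After press 1 at (2,0):
0 0 0
1 0 1
1 0 0
0 1 1

After press 2 at (0,0):
1 1 0
0 0 1
1 0 0
0 1 1

After press 3 at (0,0):
0 0 0
1 0 1
1 0 0
0 1 1

After press 4 at (0,2):
0 1 1
1 0 0
1 0 0
0 1 1

After press 5 at (3,2):
0 1 1
1 0 0
1 0 1
0 0 0

After press 6 at (1,1):
0 0 1
0 1 1
1 1 1
0 0 0

Lights still on: 6

Answer: no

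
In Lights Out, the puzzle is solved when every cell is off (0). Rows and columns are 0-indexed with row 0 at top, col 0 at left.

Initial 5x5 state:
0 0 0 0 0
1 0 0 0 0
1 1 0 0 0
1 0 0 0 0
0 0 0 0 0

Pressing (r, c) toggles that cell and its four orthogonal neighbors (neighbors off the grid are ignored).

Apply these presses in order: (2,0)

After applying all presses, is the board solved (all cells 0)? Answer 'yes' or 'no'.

Answer: yes

Derivation:
After press 1 at (2,0):
0 0 0 0 0
0 0 0 0 0
0 0 0 0 0
0 0 0 0 0
0 0 0 0 0

Lights still on: 0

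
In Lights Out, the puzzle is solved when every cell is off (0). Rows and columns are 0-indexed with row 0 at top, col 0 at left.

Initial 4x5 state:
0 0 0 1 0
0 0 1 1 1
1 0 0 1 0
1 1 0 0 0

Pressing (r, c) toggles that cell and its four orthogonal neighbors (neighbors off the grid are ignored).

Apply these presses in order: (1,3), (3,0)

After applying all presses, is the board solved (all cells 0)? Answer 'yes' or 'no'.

After press 1 at (1,3):
0 0 0 0 0
0 0 0 0 0
1 0 0 0 0
1 1 0 0 0

After press 2 at (3,0):
0 0 0 0 0
0 0 0 0 0
0 0 0 0 0
0 0 0 0 0

Lights still on: 0

Answer: yes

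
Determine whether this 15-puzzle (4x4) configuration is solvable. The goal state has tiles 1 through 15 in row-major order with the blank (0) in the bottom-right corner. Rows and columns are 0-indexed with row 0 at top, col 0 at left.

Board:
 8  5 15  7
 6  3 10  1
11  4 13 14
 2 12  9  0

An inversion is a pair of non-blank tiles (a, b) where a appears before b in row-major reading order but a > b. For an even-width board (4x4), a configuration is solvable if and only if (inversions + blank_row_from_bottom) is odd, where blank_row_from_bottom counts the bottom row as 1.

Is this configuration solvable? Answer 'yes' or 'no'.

Inversions: 49
Blank is in row 3 (0-indexed from top), which is row 1 counting from the bottom (bottom = 1).
49 + 1 = 50, which is even, so the puzzle is not solvable.

Answer: no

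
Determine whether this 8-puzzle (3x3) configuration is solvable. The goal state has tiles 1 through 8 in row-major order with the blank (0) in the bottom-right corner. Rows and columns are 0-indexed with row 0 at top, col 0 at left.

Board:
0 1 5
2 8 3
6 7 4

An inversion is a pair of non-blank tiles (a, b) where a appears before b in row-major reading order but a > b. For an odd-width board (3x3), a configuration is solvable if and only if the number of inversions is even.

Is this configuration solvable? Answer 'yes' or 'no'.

Inversions (pairs i<j in row-major order where tile[i] > tile[j] > 0): 9
9 is odd, so the puzzle is not solvable.

Answer: no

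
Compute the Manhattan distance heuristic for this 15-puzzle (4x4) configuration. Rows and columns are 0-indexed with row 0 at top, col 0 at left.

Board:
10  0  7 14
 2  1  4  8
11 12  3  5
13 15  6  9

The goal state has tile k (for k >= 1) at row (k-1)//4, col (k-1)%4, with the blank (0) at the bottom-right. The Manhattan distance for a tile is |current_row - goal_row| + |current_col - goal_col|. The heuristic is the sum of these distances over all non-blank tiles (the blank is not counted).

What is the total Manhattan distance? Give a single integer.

Tile 10: (0,0)->(2,1) = 3
Tile 7: (0,2)->(1,2) = 1
Tile 14: (0,3)->(3,1) = 5
Tile 2: (1,0)->(0,1) = 2
Tile 1: (1,1)->(0,0) = 2
Tile 4: (1,2)->(0,3) = 2
Tile 8: (1,3)->(1,3) = 0
Tile 11: (2,0)->(2,2) = 2
Tile 12: (2,1)->(2,3) = 2
Tile 3: (2,2)->(0,2) = 2
Tile 5: (2,3)->(1,0) = 4
Tile 13: (3,0)->(3,0) = 0
Tile 15: (3,1)->(3,2) = 1
Tile 6: (3,2)->(1,1) = 3
Tile 9: (3,3)->(2,0) = 4
Sum: 3 + 1 + 5 + 2 + 2 + 2 + 0 + 2 + 2 + 2 + 4 + 0 + 1 + 3 + 4 = 33

Answer: 33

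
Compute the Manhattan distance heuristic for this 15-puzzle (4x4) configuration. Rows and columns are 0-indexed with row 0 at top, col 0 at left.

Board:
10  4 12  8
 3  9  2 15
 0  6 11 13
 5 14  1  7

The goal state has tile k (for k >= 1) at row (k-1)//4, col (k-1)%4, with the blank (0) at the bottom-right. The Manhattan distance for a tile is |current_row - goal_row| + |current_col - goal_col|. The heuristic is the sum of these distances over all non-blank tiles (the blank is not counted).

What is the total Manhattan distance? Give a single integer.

Tile 10: at (0,0), goal (2,1), distance |0-2|+|0-1| = 3
Tile 4: at (0,1), goal (0,3), distance |0-0|+|1-3| = 2
Tile 12: at (0,2), goal (2,3), distance |0-2|+|2-3| = 3
Tile 8: at (0,3), goal (1,3), distance |0-1|+|3-3| = 1
Tile 3: at (1,0), goal (0,2), distance |1-0|+|0-2| = 3
Tile 9: at (1,1), goal (2,0), distance |1-2|+|1-0| = 2
Tile 2: at (1,2), goal (0,1), distance |1-0|+|2-1| = 2
Tile 15: at (1,3), goal (3,2), distance |1-3|+|3-2| = 3
Tile 6: at (2,1), goal (1,1), distance |2-1|+|1-1| = 1
Tile 11: at (2,2), goal (2,2), distance |2-2|+|2-2| = 0
Tile 13: at (2,3), goal (3,0), distance |2-3|+|3-0| = 4
Tile 5: at (3,0), goal (1,0), distance |3-1|+|0-0| = 2
Tile 14: at (3,1), goal (3,1), distance |3-3|+|1-1| = 0
Tile 1: at (3,2), goal (0,0), distance |3-0|+|2-0| = 5
Tile 7: at (3,3), goal (1,2), distance |3-1|+|3-2| = 3
Sum: 3 + 2 + 3 + 1 + 3 + 2 + 2 + 3 + 1 + 0 + 4 + 2 + 0 + 5 + 3 = 34

Answer: 34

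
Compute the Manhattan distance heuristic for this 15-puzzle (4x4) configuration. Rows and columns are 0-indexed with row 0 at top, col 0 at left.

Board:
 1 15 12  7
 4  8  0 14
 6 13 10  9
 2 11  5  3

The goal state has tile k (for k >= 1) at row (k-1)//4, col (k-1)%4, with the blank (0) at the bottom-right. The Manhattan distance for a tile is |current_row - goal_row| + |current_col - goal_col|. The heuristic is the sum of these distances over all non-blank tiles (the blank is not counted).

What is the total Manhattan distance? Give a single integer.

Answer: 41

Derivation:
Tile 1: (0,0)->(0,0) = 0
Tile 15: (0,1)->(3,2) = 4
Tile 12: (0,2)->(2,3) = 3
Tile 7: (0,3)->(1,2) = 2
Tile 4: (1,0)->(0,3) = 4
Tile 8: (1,1)->(1,3) = 2
Tile 14: (1,3)->(3,1) = 4
Tile 6: (2,0)->(1,1) = 2
Tile 13: (2,1)->(3,0) = 2
Tile 10: (2,2)->(2,1) = 1
Tile 9: (2,3)->(2,0) = 3
Tile 2: (3,0)->(0,1) = 4
Tile 11: (3,1)->(2,2) = 2
Tile 5: (3,2)->(1,0) = 4
Tile 3: (3,3)->(0,2) = 4
Sum: 0 + 4 + 3 + 2 + 4 + 2 + 4 + 2 + 2 + 1 + 3 + 4 + 2 + 4 + 4 = 41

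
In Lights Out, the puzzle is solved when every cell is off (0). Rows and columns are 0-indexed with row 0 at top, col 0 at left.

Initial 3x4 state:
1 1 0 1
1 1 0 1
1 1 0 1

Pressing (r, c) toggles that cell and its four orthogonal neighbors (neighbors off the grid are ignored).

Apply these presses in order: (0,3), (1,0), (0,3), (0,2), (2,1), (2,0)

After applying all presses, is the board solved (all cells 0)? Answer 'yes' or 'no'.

Answer: no

Derivation:
After press 1 at (0,3):
1 1 1 0
1 1 0 0
1 1 0 1

After press 2 at (1,0):
0 1 1 0
0 0 0 0
0 1 0 1

After press 3 at (0,3):
0 1 0 1
0 0 0 1
0 1 0 1

After press 4 at (0,2):
0 0 1 0
0 0 1 1
0 1 0 1

After press 5 at (2,1):
0 0 1 0
0 1 1 1
1 0 1 1

After press 6 at (2,0):
0 0 1 0
1 1 1 1
0 1 1 1

Lights still on: 8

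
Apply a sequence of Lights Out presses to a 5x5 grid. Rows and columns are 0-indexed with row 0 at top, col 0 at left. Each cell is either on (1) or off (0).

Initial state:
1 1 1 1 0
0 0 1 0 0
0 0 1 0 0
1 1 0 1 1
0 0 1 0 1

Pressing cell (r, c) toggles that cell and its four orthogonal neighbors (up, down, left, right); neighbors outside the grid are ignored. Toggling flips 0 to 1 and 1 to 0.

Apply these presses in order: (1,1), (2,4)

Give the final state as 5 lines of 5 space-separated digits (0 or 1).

After press 1 at (1,1):
1 0 1 1 0
1 1 0 0 0
0 1 1 0 0
1 1 0 1 1
0 0 1 0 1

After press 2 at (2,4):
1 0 1 1 0
1 1 0 0 1
0 1 1 1 1
1 1 0 1 0
0 0 1 0 1

Answer: 1 0 1 1 0
1 1 0 0 1
0 1 1 1 1
1 1 0 1 0
0 0 1 0 1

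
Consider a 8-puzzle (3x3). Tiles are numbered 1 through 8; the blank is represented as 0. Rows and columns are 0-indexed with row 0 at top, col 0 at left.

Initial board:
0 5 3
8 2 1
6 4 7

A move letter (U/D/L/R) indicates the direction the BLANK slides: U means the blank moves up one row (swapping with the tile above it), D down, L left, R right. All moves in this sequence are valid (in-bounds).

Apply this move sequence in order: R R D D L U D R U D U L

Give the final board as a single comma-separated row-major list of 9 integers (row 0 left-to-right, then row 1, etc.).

Answer: 5, 3, 1, 8, 0, 2, 6, 4, 7

Derivation:
After move 1 (R):
5 0 3
8 2 1
6 4 7

After move 2 (R):
5 3 0
8 2 1
6 4 7

After move 3 (D):
5 3 1
8 2 0
6 4 7

After move 4 (D):
5 3 1
8 2 7
6 4 0

After move 5 (L):
5 3 1
8 2 7
6 0 4

After move 6 (U):
5 3 1
8 0 7
6 2 4

After move 7 (D):
5 3 1
8 2 7
6 0 4

After move 8 (R):
5 3 1
8 2 7
6 4 0

After move 9 (U):
5 3 1
8 2 0
6 4 7

After move 10 (D):
5 3 1
8 2 7
6 4 0

After move 11 (U):
5 3 1
8 2 0
6 4 7

After move 12 (L):
5 3 1
8 0 2
6 4 7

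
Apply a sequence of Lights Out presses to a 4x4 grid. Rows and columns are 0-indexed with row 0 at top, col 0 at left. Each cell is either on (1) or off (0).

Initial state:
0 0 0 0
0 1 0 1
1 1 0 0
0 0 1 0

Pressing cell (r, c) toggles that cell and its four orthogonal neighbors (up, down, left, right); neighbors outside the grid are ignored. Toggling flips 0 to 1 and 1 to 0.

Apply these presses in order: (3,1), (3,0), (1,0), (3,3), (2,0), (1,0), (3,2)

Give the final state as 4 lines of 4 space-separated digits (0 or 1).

After press 1 at (3,1):
0 0 0 0
0 1 0 1
1 0 0 0
1 1 0 0

After press 2 at (3,0):
0 0 0 0
0 1 0 1
0 0 0 0
0 0 0 0

After press 3 at (1,0):
1 0 0 0
1 0 0 1
1 0 0 0
0 0 0 0

After press 4 at (3,3):
1 0 0 0
1 0 0 1
1 0 0 1
0 0 1 1

After press 5 at (2,0):
1 0 0 0
0 0 0 1
0 1 0 1
1 0 1 1

After press 6 at (1,0):
0 0 0 0
1 1 0 1
1 1 0 1
1 0 1 1

After press 7 at (3,2):
0 0 0 0
1 1 0 1
1 1 1 1
1 1 0 0

Answer: 0 0 0 0
1 1 0 1
1 1 1 1
1 1 0 0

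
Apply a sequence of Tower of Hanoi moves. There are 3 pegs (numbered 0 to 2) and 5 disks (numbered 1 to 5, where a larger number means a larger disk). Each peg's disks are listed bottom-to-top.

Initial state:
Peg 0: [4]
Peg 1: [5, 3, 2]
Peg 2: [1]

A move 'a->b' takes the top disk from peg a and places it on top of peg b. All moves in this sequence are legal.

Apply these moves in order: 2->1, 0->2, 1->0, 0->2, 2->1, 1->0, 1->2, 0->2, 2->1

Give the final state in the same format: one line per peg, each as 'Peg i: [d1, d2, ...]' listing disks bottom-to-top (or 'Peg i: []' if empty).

After move 1 (2->1):
Peg 0: [4]
Peg 1: [5, 3, 2, 1]
Peg 2: []

After move 2 (0->2):
Peg 0: []
Peg 1: [5, 3, 2, 1]
Peg 2: [4]

After move 3 (1->0):
Peg 0: [1]
Peg 1: [5, 3, 2]
Peg 2: [4]

After move 4 (0->2):
Peg 0: []
Peg 1: [5, 3, 2]
Peg 2: [4, 1]

After move 5 (2->1):
Peg 0: []
Peg 1: [5, 3, 2, 1]
Peg 2: [4]

After move 6 (1->0):
Peg 0: [1]
Peg 1: [5, 3, 2]
Peg 2: [4]

After move 7 (1->2):
Peg 0: [1]
Peg 1: [5, 3]
Peg 2: [4, 2]

After move 8 (0->2):
Peg 0: []
Peg 1: [5, 3]
Peg 2: [4, 2, 1]

After move 9 (2->1):
Peg 0: []
Peg 1: [5, 3, 1]
Peg 2: [4, 2]

Answer: Peg 0: []
Peg 1: [5, 3, 1]
Peg 2: [4, 2]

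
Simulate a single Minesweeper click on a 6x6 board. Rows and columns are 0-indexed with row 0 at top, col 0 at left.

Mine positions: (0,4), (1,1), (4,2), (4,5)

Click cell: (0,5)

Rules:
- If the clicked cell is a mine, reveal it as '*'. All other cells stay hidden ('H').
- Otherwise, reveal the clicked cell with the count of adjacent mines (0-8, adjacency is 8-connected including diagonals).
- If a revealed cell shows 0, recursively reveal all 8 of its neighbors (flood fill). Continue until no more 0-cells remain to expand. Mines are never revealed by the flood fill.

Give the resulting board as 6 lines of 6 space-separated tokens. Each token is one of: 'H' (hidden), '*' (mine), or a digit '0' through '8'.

H H H H H 1
H H H H H H
H H H H H H
H H H H H H
H H H H H H
H H H H H H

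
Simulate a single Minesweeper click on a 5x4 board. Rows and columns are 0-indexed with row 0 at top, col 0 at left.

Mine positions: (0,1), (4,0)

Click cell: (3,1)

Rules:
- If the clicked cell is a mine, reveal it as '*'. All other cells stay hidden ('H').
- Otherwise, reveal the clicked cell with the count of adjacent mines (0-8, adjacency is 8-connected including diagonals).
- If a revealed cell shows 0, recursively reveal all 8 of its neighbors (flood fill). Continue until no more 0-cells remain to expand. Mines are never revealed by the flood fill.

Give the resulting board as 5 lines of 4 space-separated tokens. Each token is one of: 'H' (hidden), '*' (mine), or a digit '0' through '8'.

H H H H
H H H H
H H H H
H 1 H H
H H H H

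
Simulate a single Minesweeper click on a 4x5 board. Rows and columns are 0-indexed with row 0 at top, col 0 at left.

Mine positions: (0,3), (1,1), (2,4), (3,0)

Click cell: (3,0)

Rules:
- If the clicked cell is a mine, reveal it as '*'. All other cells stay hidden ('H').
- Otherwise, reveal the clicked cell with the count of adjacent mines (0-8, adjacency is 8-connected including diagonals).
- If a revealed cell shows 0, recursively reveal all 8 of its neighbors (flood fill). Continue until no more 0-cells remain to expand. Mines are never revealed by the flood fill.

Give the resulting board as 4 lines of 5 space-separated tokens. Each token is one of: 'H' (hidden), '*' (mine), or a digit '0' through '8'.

H H H H H
H H H H H
H H H H H
* H H H H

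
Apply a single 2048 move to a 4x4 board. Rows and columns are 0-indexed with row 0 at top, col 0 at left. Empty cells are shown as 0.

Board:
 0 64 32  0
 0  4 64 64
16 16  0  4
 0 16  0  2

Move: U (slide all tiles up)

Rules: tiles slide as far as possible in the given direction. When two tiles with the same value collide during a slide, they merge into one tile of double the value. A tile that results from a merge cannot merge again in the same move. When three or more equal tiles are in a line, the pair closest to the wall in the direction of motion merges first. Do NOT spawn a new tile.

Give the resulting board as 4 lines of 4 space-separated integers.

Answer: 16 64 32 64
 0  4 64  4
 0 32  0  2
 0  0  0  0

Derivation:
Slide up:
col 0: [0, 0, 16, 0] -> [16, 0, 0, 0]
col 1: [64, 4, 16, 16] -> [64, 4, 32, 0]
col 2: [32, 64, 0, 0] -> [32, 64, 0, 0]
col 3: [0, 64, 4, 2] -> [64, 4, 2, 0]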